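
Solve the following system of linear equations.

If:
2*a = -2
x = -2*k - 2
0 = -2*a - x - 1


Then:
a = -1
k = -3/2
x = 1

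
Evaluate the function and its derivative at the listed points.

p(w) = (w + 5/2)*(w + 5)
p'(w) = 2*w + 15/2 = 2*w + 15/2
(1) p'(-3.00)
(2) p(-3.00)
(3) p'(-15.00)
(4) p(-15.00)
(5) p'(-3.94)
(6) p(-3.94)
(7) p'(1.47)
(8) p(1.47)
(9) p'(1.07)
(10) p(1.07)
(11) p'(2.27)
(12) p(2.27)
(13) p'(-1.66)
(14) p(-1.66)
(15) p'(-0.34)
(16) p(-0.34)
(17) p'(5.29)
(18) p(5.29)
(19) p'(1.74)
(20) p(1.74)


(1) = 1.50
(2) = -1.00
(3) = -22.50
(4) = 125.00
(5) = -0.38
(6) = -1.53
(7) = 10.44
(8) = 25.69
(9) = 9.64
(10) = 21.67
(11) = 12.04
(12) = 34.68
(13) = 4.18
(14) = 2.81
(15) = 6.82
(16) = 10.07
(17) = 18.08
(18) = 80.16
(19) = 10.98
(20) = 28.58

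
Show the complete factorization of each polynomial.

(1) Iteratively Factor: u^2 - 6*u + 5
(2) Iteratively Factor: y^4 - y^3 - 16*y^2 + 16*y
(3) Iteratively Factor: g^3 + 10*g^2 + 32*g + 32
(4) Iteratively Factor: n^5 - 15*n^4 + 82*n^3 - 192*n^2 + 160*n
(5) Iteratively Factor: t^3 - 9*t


(1) = (u - 1)*(u - 5)
(2) = (y)*(y^3 - y^2 - 16*y + 16) = y*(y - 4)*(y^2 + 3*y - 4) = y*(y - 4)*(y + 4)*(y - 1)
(3) = (g + 4)*(g^2 + 6*g + 8) = (g + 2)*(g + 4)*(g + 4)
(4) = (n - 2)*(n^4 - 13*n^3 + 56*n^2 - 80*n) = (n - 5)*(n - 2)*(n^3 - 8*n^2 + 16*n) = (n - 5)*(n - 4)*(n - 2)*(n^2 - 4*n) = (n - 5)*(n - 4)^2*(n - 2)*(n)
(5) = (t + 3)*(t^2 - 3*t) = (t - 3)*(t + 3)*(t)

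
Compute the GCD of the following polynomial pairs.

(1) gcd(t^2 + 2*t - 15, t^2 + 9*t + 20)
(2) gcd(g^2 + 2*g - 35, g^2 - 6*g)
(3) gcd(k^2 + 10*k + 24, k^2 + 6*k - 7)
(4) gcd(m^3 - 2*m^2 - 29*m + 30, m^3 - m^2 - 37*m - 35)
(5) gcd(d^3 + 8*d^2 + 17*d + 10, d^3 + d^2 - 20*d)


(1) = t + 5
(2) = 1
(3) = 1
(4) = m + 5
(5) = gcd((d + 1)*(d + 2)*(d + 5), d*(d - 4)*(d + 5)) = d + 5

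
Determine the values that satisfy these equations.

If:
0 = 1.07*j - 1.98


Then:
j = 1.85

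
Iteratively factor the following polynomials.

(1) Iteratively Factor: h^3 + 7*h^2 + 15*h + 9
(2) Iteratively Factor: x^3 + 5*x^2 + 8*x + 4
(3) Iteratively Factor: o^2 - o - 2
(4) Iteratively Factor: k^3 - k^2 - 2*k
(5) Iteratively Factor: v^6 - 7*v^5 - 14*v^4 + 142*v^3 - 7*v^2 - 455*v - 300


(1) = (h + 1)*(h^2 + 6*h + 9) = (h + 1)*(h + 3)*(h + 3)
(2) = (x + 1)*(x^2 + 4*x + 4) = (x + 1)*(x + 2)*(x + 2)
(3) = (o + 1)*(o - 2)
(4) = (k + 1)*(k^2 - 2*k) = k*(k + 1)*(k - 2)
(5) = (v - 3)*(v^5 - 4*v^4 - 26*v^3 + 64*v^2 + 185*v + 100) = (v - 5)*(v - 3)*(v^4 + v^3 - 21*v^2 - 41*v - 20) = (v - 5)^2*(v - 3)*(v^3 + 6*v^2 + 9*v + 4) = (v - 5)^2*(v - 3)*(v + 4)*(v^2 + 2*v + 1) = (v - 5)^2*(v - 3)*(v + 1)*(v + 4)*(v + 1)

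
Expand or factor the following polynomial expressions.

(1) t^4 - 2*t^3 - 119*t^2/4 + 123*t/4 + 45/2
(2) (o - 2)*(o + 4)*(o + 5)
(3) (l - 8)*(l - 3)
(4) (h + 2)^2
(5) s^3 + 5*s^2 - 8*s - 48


(1) = (t - 6)*(t - 3/2)*(t + 1/2)*(t + 5)
(2) = o^3 + 7*o^2 + 2*o - 40
(3) = l^2 - 11*l + 24
(4) = h^2 + 4*h + 4
(5) = (s - 3)*(s + 4)^2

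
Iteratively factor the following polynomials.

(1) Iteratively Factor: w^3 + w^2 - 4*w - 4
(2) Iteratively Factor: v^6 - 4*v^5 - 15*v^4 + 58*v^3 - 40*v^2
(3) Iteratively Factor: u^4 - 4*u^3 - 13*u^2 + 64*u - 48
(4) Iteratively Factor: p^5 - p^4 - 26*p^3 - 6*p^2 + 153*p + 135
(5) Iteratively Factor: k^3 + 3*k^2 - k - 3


(1) = (w - 2)*(w^2 + 3*w + 2) = (w - 2)*(w + 2)*(w + 1)
(2) = (v - 1)*(v^5 - 3*v^4 - 18*v^3 + 40*v^2) = v*(v - 1)*(v^4 - 3*v^3 - 18*v^2 + 40*v) = v*(v - 5)*(v - 1)*(v^3 + 2*v^2 - 8*v) = v*(v - 5)*(v - 1)*(v + 4)*(v^2 - 2*v) = v*(v - 5)*(v - 2)*(v - 1)*(v + 4)*(v)
(3) = (u - 3)*(u^3 - u^2 - 16*u + 16) = (u - 3)*(u - 1)*(u^2 - 16) = (u - 4)*(u - 3)*(u - 1)*(u + 4)
(4) = (p + 1)*(p^4 - 2*p^3 - 24*p^2 + 18*p + 135) = (p + 1)*(p + 3)*(p^3 - 5*p^2 - 9*p + 45) = (p + 1)*(p + 3)^2*(p^2 - 8*p + 15) = (p - 5)*(p + 1)*(p + 3)^2*(p - 3)
(5) = (k + 1)*(k^2 + 2*k - 3) = (k - 1)*(k + 1)*(k + 3)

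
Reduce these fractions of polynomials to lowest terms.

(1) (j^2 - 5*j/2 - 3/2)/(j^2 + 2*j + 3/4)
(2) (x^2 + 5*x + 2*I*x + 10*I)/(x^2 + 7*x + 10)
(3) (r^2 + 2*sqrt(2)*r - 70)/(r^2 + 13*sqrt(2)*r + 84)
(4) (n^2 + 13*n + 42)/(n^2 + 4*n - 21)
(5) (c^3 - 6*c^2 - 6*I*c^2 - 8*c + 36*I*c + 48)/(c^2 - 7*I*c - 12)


(1) = (2*j - 6)/(2*j + 3)
(2) = (x + 2*I)/(x + 2)
(3) = (r - 5*sqrt(2))/(r + 6*sqrt(2))
(4) = (n + 6)/(n - 3)
(5) = (c^2 + c*(-6 - 2*I) + 12*I)/(c - 3*I)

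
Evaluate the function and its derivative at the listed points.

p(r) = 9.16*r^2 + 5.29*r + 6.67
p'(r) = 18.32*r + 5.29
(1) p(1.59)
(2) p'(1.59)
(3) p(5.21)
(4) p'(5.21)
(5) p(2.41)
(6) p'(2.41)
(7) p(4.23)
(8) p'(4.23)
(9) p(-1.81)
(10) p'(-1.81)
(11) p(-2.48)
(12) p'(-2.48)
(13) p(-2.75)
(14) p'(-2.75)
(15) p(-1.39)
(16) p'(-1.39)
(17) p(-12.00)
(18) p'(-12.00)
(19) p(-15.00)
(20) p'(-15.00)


(1) = 38.24
(2) = 34.42
(3) = 282.87
(4) = 100.74
(5) = 72.62
(6) = 49.44
(7) = 192.95
(8) = 82.78
(9) = 27.10
(10) = -27.87
(11) = 49.89
(12) = -40.14
(13) = 61.40
(14) = -45.09
(15) = 17.01
(16) = -20.17
(17) = 1262.23
(18) = -214.55
(19) = 1988.32
(20) = -269.51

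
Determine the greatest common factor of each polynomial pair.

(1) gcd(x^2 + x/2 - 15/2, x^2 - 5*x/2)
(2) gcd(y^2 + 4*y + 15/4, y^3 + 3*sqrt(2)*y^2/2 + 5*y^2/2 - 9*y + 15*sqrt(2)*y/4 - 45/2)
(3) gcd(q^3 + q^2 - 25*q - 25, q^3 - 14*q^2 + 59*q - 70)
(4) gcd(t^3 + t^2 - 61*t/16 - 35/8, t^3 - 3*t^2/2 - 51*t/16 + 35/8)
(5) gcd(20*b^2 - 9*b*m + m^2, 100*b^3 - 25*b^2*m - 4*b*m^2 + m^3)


(1) = gcd((x - 5/2)*(x + 3), x*(x - 5/2)) = x - 5/2
(2) = gcd((y + 3/2)*(y + 5/2), (y + 5/2)*(y - 3*sqrt(2)/2)*(y + 3*sqrt(2))) = y + 5/2
(3) = gcd((q - 5)*(q + 1)*(q + 5), (q - 7)*(q - 5)*(q - 2)) = q - 5
(4) = gcd((t - 2)*(t + 5/4)*(t + 7/4), (t - 2)*(t - 5/4)*(t + 7/4)) = t^2 - t/4 - 7/2
(5) = 20*b^2 - 9*b*m + m^2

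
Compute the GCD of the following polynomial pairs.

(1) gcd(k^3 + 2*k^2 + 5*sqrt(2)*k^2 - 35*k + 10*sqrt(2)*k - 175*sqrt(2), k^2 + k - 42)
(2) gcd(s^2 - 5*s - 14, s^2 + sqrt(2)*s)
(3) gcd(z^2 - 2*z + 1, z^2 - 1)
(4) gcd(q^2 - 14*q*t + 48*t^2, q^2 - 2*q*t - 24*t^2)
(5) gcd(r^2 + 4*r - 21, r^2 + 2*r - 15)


(1) = gcd((k - 5)*(k + 7)*(k + 5*sqrt(2)), (k - 6)*(k + 7)) = k + 7
(2) = gcd((s - 7)*(s + 2), s*(s + sqrt(2))) = 1
(3) = gcd((z - 1)^2, (z - 1)*(z + 1)) = z - 1
(4) = gcd((q - 8*t)*(q - 6*t), (q - 6*t)*(q + 4*t)) = q - 6*t
(5) = r - 3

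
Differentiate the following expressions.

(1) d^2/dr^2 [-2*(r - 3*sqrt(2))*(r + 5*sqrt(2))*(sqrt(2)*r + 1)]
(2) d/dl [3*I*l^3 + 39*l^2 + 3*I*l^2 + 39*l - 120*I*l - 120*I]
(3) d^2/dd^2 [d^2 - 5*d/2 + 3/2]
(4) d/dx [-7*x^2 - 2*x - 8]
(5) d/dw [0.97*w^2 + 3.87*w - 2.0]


(1) = -12*sqrt(2)*r - 20
(2) = 9*I*l^2 + 6*l*(13 + I) + 39 - 120*I
(3) = 2
(4) = -14*x - 2
(5) = 1.94*w + 3.87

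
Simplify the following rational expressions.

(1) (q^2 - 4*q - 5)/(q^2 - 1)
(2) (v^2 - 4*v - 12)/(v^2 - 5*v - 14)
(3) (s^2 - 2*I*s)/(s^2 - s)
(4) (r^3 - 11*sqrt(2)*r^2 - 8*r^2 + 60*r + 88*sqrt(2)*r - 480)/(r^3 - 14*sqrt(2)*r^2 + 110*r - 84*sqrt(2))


(1) = (q - 5)/(q - 1)
(2) = (v - 6)/(v - 7)
(3) = (s - 2*I)/(s - 1)
(4) = (r^2 + r*(-8 - 5*sqrt(2)) + 40*sqrt(2))/(r^2 - 8*sqrt(2)*r + 14)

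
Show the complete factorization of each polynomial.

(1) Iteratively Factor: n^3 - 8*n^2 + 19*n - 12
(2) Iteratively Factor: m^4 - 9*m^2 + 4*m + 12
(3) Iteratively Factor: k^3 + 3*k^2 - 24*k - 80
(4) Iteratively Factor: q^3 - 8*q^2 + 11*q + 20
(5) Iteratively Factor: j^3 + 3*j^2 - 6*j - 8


(1) = (n - 4)*(n^2 - 4*n + 3) = (n - 4)*(n - 3)*(n - 1)
(2) = (m - 2)*(m^3 + 2*m^2 - 5*m - 6) = (m - 2)*(m + 1)*(m^2 + m - 6) = (m - 2)*(m + 1)*(m + 3)*(m - 2)
(3) = (k - 5)*(k^2 + 8*k + 16) = (k - 5)*(k + 4)*(k + 4)
(4) = (q - 4)*(q^2 - 4*q - 5) = (q - 4)*(q + 1)*(q - 5)
(5) = (j + 4)*(j^2 - j - 2) = (j - 2)*(j + 4)*(j + 1)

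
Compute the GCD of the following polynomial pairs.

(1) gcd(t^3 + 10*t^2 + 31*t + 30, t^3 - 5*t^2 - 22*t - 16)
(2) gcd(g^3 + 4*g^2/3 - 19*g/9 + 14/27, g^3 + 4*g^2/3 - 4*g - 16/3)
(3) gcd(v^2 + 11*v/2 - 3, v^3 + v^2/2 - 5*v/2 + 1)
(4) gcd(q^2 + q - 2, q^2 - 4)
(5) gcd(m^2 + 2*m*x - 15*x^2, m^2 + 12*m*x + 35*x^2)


(1) = t + 2
(2) = gcd((g - 2/3)*(g - 1/3)*(g + 7/3), (g - 2)*(g + 4/3)*(g + 2)) = 1
(3) = v - 1/2
(4) = gcd((q - 1)*(q + 2), (q - 2)*(q + 2)) = q + 2
(5) = gcd((m - 3*x)*(m + 5*x), (m + 5*x)*(m + 7*x)) = m + 5*x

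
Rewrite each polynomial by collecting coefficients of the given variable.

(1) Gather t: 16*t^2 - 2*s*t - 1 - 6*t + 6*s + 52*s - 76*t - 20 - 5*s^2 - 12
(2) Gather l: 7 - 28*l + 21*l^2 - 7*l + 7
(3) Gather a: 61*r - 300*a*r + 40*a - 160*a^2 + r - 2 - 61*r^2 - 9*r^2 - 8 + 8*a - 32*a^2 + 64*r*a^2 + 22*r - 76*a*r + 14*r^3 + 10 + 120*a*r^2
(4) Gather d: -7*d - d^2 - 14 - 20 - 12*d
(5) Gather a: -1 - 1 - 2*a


(1) = -5*s^2 + 58*s + 16*t^2 + t*(-2*s - 82) - 33
(2) = 21*l^2 - 35*l + 14
(3) = a^2*(64*r - 192) + a*(120*r^2 - 376*r + 48) + 14*r^3 - 70*r^2 + 84*r
(4) = -d^2 - 19*d - 34
(5) = -2*a - 2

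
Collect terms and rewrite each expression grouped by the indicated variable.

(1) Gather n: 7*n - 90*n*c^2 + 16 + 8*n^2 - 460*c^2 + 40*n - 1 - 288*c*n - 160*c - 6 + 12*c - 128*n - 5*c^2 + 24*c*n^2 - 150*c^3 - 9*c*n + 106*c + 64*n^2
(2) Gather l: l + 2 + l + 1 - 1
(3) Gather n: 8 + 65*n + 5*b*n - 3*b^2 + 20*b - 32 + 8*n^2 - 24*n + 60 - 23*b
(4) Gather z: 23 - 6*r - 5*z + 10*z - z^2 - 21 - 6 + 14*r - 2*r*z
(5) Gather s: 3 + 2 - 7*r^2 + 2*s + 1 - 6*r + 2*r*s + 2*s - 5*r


(1) = -150*c^3 - 465*c^2 - 42*c + n^2*(24*c + 72) + n*(-90*c^2 - 297*c - 81) + 9
(2) = 2*l + 2
(3) = -3*b^2 - 3*b + 8*n^2 + n*(5*b + 41) + 36
(4) = 8*r - z^2 + z*(5 - 2*r) - 4
(5) = -7*r^2 - 11*r + s*(2*r + 4) + 6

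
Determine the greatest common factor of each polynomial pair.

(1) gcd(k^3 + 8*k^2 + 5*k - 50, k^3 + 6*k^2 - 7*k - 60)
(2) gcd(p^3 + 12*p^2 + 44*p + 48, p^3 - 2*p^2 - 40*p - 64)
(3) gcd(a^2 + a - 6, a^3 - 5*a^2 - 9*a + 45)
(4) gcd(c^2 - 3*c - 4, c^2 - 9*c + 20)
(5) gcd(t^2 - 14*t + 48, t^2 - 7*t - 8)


(1) = k + 5
(2) = gcd((p + 2)*(p + 4)*(p + 6), (p - 8)*(p + 2)*(p + 4)) = p^2 + 6*p + 8
(3) = a + 3
(4) = c - 4
(5) = t - 8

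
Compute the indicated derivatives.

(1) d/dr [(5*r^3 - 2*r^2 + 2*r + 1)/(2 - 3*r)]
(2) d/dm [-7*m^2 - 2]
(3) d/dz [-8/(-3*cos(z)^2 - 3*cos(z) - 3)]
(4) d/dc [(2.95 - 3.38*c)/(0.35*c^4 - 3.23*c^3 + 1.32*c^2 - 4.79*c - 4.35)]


(1) = (-30*r^3 + 36*r^2 - 8*r + 7)/(9*r^2 - 12*r + 4)
(2) = -14*m
(3) = 8*(2*cos(z) + 1)*sin(z)/(3*(cos(z)^2 + cos(z) + 1)^2)
(4) = (3.549*c^4 - 25.9648*c^3 + 33.0471*c^2 - 7.788*c + 28.8335)/(0.1225*c^8 - 2.261*c^7 + 11.3569*c^6 - 11.8802*c^5 + 29.6408*c^4 + 15.4554*c^3 + 11.4601*c^2 + 41.673*c + 18.9225)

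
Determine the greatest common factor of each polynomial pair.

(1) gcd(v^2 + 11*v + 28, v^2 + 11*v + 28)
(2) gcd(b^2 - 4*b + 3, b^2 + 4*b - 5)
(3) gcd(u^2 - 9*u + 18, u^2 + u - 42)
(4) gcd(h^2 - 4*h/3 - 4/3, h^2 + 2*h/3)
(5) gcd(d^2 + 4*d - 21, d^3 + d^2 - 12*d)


(1) = gcd((v + 4)*(v + 7), (v + 4)*(v + 7)) = v^2 + 11*v + 28
(2) = gcd((b - 3)*(b - 1), (b - 1)*(b + 5)) = b - 1
(3) = u - 6
(4) = h + 2/3
(5) = gcd((d - 3)*(d + 7), d*(d - 3)*(d + 4)) = d - 3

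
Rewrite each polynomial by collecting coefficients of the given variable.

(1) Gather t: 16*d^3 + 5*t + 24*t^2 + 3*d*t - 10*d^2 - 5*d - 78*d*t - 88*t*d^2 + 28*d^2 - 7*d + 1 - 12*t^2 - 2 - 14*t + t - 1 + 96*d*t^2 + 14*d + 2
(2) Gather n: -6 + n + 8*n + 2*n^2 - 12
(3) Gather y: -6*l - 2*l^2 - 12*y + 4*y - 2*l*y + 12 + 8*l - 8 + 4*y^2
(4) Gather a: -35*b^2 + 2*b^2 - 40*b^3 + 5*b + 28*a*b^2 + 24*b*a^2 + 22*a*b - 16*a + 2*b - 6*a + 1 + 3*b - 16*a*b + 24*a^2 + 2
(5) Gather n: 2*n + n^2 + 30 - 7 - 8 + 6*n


(1) = 16*d^3 + 18*d^2 + 2*d + t^2*(96*d + 12) + t*(-88*d^2 - 75*d - 8)
(2) = 2*n^2 + 9*n - 18
(3) = -2*l^2 + 2*l + 4*y^2 + y*(-2*l - 8) + 4
(4) = a^2*(24*b + 24) + a*(28*b^2 + 6*b - 22) - 40*b^3 - 33*b^2 + 10*b + 3
(5) = n^2 + 8*n + 15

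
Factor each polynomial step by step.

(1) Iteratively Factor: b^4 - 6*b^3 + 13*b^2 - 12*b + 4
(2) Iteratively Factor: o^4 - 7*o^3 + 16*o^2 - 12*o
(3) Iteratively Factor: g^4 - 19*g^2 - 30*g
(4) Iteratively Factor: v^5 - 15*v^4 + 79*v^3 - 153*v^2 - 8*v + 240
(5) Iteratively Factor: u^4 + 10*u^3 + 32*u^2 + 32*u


(1) = (b - 2)*(b^3 - 4*b^2 + 5*b - 2) = (b - 2)*(b - 1)*(b^2 - 3*b + 2) = (b - 2)^2*(b - 1)*(b - 1)
(2) = (o - 3)*(o^3 - 4*o^2 + 4*o) = o*(o - 3)*(o^2 - 4*o + 4) = o*(o - 3)*(o - 2)*(o - 2)
(3) = (g + 2)*(g^3 - 2*g^2 - 15*g) = g*(g + 2)*(g^2 - 2*g - 15) = g*(g + 2)*(g + 3)*(g - 5)
(4) = (v - 5)*(v^4 - 10*v^3 + 29*v^2 - 8*v - 48) = (v - 5)*(v - 4)*(v^3 - 6*v^2 + 5*v + 12) = (v - 5)*(v - 4)*(v + 1)*(v^2 - 7*v + 12) = (v - 5)*(v - 4)*(v - 3)*(v + 1)*(v - 4)
(5) = (u + 4)*(u^3 + 6*u^2 + 8*u) = (u + 4)^2*(u^2 + 2*u) = (u + 2)*(u + 4)^2*(u)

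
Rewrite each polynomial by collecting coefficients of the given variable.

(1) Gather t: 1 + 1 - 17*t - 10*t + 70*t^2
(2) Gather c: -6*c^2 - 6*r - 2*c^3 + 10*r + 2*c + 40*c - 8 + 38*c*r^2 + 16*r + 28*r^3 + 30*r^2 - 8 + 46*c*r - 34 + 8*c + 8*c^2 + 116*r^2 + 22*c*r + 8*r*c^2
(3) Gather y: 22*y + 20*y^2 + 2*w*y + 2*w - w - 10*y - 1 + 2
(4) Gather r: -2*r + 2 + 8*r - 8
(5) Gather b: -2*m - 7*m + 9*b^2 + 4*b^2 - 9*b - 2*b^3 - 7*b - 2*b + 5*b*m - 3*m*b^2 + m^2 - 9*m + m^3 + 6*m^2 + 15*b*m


(1) = 70*t^2 - 27*t + 2
(2) = -2*c^3 + c^2*(8*r + 2) + c*(38*r^2 + 68*r + 50) + 28*r^3 + 146*r^2 + 20*r - 50
(3) = w + 20*y^2 + y*(2*w + 12) + 1
(4) = 6*r - 6
(5) = -2*b^3 + b^2*(13 - 3*m) + b*(20*m - 18) + m^3 + 7*m^2 - 18*m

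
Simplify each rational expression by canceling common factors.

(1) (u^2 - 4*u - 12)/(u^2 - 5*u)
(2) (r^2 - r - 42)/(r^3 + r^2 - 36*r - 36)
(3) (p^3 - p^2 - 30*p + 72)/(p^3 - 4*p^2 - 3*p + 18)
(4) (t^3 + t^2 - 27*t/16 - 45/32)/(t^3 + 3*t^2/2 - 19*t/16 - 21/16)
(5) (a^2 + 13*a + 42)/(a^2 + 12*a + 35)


(1) = (u^2 - 4*u - 12)/(u^2 - 5*u)
(2) = (r - 7)/(r^2 - 5*r - 6)
(3) = (p^2 + 2*p - 24)/(p^2 - p - 6)
(4) = (8*t^2 + 2*t - 15)/(8*t^2 + 6*t - 14)
(5) = (a + 6)/(a + 5)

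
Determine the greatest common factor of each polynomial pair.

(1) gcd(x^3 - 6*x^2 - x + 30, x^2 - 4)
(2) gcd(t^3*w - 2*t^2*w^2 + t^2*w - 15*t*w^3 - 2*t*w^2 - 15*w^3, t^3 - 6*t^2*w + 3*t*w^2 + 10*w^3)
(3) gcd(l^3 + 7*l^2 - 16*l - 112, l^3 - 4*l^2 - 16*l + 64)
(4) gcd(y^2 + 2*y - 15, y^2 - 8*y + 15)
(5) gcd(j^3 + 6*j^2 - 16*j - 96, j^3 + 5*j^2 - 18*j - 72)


(1) = gcd((x - 5)*(x - 3)*(x + 2), (x - 2)*(x + 2)) = x + 2
(2) = t - 5*w
(3) = gcd((l - 4)*(l + 4)*(l + 7), (l - 4)^2*(l + 4)) = l^2 - 16
(4) = y - 3
(5) = j^2 + 2*j - 24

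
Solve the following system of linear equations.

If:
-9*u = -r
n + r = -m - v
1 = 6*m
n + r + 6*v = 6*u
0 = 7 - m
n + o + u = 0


Then:
No Solution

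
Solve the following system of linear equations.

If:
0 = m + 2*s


Then:
m = -2*s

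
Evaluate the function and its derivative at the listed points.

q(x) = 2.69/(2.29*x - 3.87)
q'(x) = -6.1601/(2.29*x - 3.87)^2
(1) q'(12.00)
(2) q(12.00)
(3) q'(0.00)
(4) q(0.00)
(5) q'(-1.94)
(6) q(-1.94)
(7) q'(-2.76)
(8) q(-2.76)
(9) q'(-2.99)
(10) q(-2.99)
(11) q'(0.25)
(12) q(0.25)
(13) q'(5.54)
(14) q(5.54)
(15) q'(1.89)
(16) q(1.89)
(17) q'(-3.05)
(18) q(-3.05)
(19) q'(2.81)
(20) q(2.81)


(1) = -0.01
(2) = 0.11
(3) = -0.41
(4) = -0.70
(5) = -0.09
(6) = -0.32
(7) = -0.06
(8) = -0.26
(9) = -0.05
(10) = -0.25
(11) = -0.57
(12) = -0.82
(13) = -0.08
(14) = 0.31
(15) = -29.35
(16) = 5.87
(17) = -0.05
(18) = -0.25
(19) = -0.94
(20) = 1.05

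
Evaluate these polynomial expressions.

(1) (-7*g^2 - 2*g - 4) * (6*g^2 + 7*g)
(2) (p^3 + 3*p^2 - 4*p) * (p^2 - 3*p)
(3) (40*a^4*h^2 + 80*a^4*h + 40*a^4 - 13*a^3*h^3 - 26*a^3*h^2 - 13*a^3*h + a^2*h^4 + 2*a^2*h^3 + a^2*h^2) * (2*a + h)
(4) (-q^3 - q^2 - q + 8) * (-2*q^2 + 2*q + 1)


(1) = -42*g^4 - 61*g^3 - 38*g^2 - 28*g
(2) = p^5 - 13*p^3 + 12*p^2
(3) = 80*a^5*h^2 + 160*a^5*h + 80*a^5 + 14*a^4*h^3 + 28*a^4*h^2 + 14*a^4*h - 11*a^3*h^4 - 22*a^3*h^3 - 11*a^3*h^2 + a^2*h^5 + 2*a^2*h^4 + a^2*h^3
(4) = 2*q^5 - q^3 - 19*q^2 + 15*q + 8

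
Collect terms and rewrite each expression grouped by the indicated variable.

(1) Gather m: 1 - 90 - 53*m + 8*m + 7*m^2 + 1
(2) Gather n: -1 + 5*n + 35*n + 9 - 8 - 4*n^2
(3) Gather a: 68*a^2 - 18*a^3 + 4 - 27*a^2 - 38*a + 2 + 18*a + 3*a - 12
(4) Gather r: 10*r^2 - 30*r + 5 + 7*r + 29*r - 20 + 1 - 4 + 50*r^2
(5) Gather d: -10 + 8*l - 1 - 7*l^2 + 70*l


(1) = 7*m^2 - 45*m - 88
(2) = -4*n^2 + 40*n
(3) = -18*a^3 + 41*a^2 - 17*a - 6
(4) = 60*r^2 + 6*r - 18
(5) = -7*l^2 + 78*l - 11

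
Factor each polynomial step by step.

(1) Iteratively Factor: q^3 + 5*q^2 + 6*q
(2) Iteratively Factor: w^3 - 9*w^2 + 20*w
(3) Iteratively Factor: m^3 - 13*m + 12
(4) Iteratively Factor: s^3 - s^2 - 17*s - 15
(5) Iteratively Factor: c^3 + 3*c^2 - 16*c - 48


(1) = (q + 3)*(q^2 + 2*q) = (q + 2)*(q + 3)*(q)
(2) = (w - 4)*(w^2 - 5*w) = w*(w - 4)*(w - 5)
(3) = (m - 3)*(m^2 + 3*m - 4) = (m - 3)*(m - 1)*(m + 4)
(4) = (s + 3)*(s^2 - 4*s - 5) = (s - 5)*(s + 3)*(s + 1)
(5) = (c - 4)*(c^2 + 7*c + 12) = (c - 4)*(c + 4)*(c + 3)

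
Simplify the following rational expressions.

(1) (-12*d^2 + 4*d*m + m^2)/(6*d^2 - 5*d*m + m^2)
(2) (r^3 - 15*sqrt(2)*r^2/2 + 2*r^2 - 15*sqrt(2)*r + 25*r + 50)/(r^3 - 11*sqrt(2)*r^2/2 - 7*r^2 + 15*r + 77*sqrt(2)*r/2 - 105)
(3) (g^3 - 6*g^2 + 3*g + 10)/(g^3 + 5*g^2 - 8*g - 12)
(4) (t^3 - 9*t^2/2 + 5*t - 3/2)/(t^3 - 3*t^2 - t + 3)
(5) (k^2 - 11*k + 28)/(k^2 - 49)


(1) = (-6*d - m)/(3*d - m)
(2) = (4*r^2 + r*(8 - 20*sqrt(2)) - 40*sqrt(2))/(4*r^2 + r*(-28 - 12*sqrt(2)) + 84*sqrt(2))
(3) = (g - 5)/(g + 6)
(4) = (2*t - 1)/(2*t + 2)
(5) = (k - 4)/(k + 7)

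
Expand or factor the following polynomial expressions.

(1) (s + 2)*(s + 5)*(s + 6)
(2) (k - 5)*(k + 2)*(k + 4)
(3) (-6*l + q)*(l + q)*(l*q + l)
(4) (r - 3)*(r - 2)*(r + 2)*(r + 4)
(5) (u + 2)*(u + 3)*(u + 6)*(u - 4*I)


(1) = s^3 + 13*s^2 + 52*s + 60
(2) = k^3 + k^2 - 22*k - 40
(3) = -6*l^3*q - 6*l^3 - 5*l^2*q^2 - 5*l^2*q + l*q^3 + l*q^2
(4) = r^4 + r^3 - 16*r^2 - 4*r + 48
(5) = u^4 + 11*u^3 - 4*I*u^3 + 36*u^2 - 44*I*u^2 + 36*u - 144*I*u - 144*I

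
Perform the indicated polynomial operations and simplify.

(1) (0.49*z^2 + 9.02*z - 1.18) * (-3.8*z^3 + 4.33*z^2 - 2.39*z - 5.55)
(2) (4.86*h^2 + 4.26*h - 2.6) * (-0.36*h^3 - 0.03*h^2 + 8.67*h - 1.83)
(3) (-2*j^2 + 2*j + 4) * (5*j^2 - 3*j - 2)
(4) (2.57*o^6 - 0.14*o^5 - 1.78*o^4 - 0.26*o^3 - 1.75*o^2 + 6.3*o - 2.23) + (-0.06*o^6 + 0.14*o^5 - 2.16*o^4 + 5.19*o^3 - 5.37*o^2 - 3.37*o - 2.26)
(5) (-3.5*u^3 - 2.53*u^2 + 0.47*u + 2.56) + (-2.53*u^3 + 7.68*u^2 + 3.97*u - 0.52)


(1) = -1.862*z^5 - 32.1543*z^4 + 42.3695*z^3 - 29.3867*z^2 - 47.2408*z + 6.549
(2) = -1.7496*h^5 - 1.6794*h^4 + 42.9444*h^3 + 28.1184*h^2 - 30.3378*h + 4.758
(3) = -10*j^4 + 16*j^3 + 18*j^2 - 16*j - 8
(4) = 2.51*o^6 - 3.94*o^4 + 4.93*o^3 - 7.12*o^2 + 2.93*o - 4.49
(5) = -6.03*u^3 + 5.15*u^2 + 4.44*u + 2.04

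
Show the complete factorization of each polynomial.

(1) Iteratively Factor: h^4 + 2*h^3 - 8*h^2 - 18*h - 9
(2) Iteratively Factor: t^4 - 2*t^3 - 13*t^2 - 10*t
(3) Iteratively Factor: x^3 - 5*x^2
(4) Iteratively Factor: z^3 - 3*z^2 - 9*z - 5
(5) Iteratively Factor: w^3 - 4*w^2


(1) = (h + 3)*(h^3 - h^2 - 5*h - 3) = (h + 1)*(h + 3)*(h^2 - 2*h - 3) = (h + 1)^2*(h + 3)*(h - 3)
(2) = (t + 2)*(t^3 - 4*t^2 - 5*t) = (t - 5)*(t + 2)*(t^2 + t) = t*(t - 5)*(t + 2)*(t + 1)
(3) = (x)*(x^2 - 5*x) = x^2*(x - 5)
(4) = (z - 5)*(z^2 + 2*z + 1) = (z - 5)*(z + 1)*(z + 1)
(5) = (w)*(w^2 - 4*w) = w*(w - 4)*(w)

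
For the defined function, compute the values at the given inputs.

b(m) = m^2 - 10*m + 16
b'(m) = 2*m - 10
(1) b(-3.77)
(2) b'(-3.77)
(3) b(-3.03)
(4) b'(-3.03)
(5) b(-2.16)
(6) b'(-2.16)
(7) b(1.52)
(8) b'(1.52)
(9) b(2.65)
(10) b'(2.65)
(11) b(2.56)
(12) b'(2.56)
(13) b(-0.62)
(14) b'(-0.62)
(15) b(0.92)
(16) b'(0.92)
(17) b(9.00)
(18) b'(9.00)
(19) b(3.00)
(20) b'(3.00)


(1) = 67.91
(2) = -17.54
(3) = 55.48
(4) = -16.06
(5) = 42.27
(6) = -14.32
(7) = 3.11
(8) = -6.96
(9) = -3.48
(10) = -4.70
(11) = -3.05
(12) = -4.88
(13) = 22.58
(14) = -11.24
(15) = 7.65
(16) = -8.16
(17) = 7.00
(18) = 8.00
(19) = -5.00
(20) = -4.00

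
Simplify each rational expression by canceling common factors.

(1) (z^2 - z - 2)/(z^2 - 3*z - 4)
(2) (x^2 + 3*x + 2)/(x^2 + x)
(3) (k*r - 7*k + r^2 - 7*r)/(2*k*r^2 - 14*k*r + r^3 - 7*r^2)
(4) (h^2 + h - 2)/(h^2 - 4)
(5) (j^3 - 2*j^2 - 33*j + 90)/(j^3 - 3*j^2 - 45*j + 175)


(1) = (z - 2)/(z - 4)
(2) = (x + 2)/x
(3) = (k + r)/(2*k*r + r^2)
(4) = (h - 1)/(h - 2)
(5) = (j^2 + 3*j - 18)/(j^2 + 2*j - 35)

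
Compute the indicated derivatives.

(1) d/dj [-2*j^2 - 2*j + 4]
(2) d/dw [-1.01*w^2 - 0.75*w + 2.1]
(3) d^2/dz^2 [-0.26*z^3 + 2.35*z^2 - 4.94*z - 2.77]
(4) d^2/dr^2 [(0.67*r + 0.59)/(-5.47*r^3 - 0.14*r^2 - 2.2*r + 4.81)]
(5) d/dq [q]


(1) = -4*j - 2
(2) = -2.02*w - 0.75
(3) = 4.7 - 1.56*z
(4) = (-120.282018*r^5 - 214.918488*r^4 + 8.870144*r^3 - 254.207772*r^2 - 96.937266*r - 20.685692)/(163.667323*r^9 + 12.566778*r^8 + 197.799576*r^7 - 421.647283*r^6 + 57.452772*r^5 - 345.551268*r^4 + 381.422521*r^3 - 60.124038*r^2 + 152.69826*r - 111.284641)
(5) = 1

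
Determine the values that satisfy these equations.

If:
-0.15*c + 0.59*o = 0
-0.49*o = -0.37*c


Then:
c = 0.00
o = 0.00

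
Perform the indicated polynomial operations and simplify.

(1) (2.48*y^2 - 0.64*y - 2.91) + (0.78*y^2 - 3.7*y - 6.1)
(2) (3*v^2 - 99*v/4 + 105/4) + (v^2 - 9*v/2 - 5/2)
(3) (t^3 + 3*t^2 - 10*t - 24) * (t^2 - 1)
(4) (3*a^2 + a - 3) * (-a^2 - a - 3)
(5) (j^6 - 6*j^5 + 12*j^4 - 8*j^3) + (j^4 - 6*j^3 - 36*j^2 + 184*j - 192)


(1) = 3.26*y^2 - 4.34*y - 9.01
(2) = 4*v^2 - 117*v/4 + 95/4
(3) = t^5 + 3*t^4 - 11*t^3 - 27*t^2 + 10*t + 24
(4) = -3*a^4 - 4*a^3 - 7*a^2 + 9
(5) = j^6 - 6*j^5 + 13*j^4 - 14*j^3 - 36*j^2 + 184*j - 192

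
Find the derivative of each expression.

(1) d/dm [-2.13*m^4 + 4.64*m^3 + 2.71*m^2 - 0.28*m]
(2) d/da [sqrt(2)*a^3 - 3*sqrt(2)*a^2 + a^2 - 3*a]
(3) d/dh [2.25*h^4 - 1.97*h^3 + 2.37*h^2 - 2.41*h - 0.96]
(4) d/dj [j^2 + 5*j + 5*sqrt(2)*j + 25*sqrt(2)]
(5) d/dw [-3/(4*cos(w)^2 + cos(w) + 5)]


(1) = -8.52*m^3 + 13.92*m^2 + 5.42*m - 0.28
(2) = 3*sqrt(2)*a^2 - 6*sqrt(2)*a + 2*a - 3
(3) = 9.0*h^3 - 5.91*h^2 + 4.74*h - 2.41
(4) = 2*j + 5 + 5*sqrt(2)
(5) = -3*(8*cos(w) + 1)*sin(w)/(4*cos(w)^2 + cos(w) + 5)^2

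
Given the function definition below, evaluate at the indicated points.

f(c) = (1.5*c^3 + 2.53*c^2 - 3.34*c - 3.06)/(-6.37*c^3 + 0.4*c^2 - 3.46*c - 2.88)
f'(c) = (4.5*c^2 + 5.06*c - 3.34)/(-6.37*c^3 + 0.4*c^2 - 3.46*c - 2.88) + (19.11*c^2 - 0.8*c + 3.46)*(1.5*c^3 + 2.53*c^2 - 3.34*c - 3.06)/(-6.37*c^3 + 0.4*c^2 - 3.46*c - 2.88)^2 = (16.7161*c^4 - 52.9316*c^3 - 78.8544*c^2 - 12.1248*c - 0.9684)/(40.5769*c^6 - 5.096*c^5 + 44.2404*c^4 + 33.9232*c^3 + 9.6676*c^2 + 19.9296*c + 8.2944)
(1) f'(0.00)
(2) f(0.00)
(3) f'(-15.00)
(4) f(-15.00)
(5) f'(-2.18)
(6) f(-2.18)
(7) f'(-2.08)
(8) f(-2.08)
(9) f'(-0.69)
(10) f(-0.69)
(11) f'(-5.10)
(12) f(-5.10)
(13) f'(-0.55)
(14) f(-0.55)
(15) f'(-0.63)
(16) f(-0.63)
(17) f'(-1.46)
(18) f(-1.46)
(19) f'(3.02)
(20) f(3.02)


(1) = -0.12
(2) = 1.06
(3) = 0.00
(4) = -0.21
(5) = 0.11
(6) = 0.01
(7) = 0.12
(8) = 0.02
(9) = -2.80
(10) = -0.02
(11) = 0.02
(12) = -0.14
(13) = -188.19
(14) = -3.47
(15) = -7.92
(16) = -0.31
(17) = 0.17
(18) = 0.11
(19) = -0.02
(20) = -0.28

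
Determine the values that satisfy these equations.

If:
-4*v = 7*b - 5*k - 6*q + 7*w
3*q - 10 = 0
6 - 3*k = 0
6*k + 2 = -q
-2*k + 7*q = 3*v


Then:
No Solution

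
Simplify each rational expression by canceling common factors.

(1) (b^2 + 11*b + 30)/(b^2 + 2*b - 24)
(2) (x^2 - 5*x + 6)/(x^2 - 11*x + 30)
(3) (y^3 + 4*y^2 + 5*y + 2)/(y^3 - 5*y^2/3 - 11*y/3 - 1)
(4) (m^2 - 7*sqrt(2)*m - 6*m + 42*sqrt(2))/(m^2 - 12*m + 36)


(1) = (b + 5)/(b - 4)
(2) = (x^2 - 5*x + 6)/(x^2 - 11*x + 30)
(3) = (3*y^2 + 9*y + 6)/(3*y^2 - 8*y - 3)
(4) = (m - 7*sqrt(2))/(m - 6)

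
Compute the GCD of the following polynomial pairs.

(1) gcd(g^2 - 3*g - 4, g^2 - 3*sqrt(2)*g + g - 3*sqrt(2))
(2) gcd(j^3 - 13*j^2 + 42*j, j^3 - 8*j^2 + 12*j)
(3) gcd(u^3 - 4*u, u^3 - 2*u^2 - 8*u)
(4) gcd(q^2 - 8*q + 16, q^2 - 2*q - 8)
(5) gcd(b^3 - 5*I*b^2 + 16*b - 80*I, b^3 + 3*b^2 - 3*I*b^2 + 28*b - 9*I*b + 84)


(1) = g + 1
(2) = j^2 - 6*j
(3) = u^2 + 2*u
(4) = gcd((q - 4)^2, (q - 4)*(q + 2)) = q - 4
(5) = gcd((b - 5*I)*(b - 4*I)*(b + 4*I), (b + 3)*(b - 7*I)*(b + 4*I)) = b + 4*I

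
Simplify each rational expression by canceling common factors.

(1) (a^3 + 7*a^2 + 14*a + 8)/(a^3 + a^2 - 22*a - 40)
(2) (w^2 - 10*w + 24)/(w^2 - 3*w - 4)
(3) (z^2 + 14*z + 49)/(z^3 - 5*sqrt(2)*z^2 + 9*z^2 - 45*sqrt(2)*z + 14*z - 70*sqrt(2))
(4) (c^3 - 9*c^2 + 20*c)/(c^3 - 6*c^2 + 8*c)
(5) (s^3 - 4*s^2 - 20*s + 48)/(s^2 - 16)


(1) = (a + 1)/(a - 5)
(2) = (w - 6)/(w + 1)
(3) = (z + 7)/(z^2 + z*(2 - 5*sqrt(2)) - 10*sqrt(2))
(4) = (c - 5)/(c - 2)
(5) = (s^2 - 8*s + 12)/(s - 4)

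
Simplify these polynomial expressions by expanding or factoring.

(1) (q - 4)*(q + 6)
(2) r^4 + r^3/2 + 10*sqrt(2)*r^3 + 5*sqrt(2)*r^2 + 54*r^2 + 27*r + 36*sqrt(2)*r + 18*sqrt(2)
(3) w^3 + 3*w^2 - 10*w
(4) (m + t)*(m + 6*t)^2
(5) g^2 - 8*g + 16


(1) = q^2 + 2*q - 24
(2) = (r + 1/2)*(r + sqrt(2))*(r + 3*sqrt(2))*(r + 6*sqrt(2))
(3) = w*(w - 2)*(w + 5)
(4) = m^3 + 13*m^2*t + 48*m*t^2 + 36*t^3
(5) = (g - 4)^2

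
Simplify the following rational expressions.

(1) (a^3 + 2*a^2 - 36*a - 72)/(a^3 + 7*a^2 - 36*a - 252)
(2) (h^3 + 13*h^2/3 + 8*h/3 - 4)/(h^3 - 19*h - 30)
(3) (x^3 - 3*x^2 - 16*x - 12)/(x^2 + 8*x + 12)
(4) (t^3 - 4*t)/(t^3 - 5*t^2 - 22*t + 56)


(1) = (a + 2)/(a + 7)
(2) = (3*h - 2)/(3*h - 15)
(3) = (x^2 - 5*x - 6)/(x + 6)
(4) = (t^2 + 2*t)/(t^2 - 3*t - 28)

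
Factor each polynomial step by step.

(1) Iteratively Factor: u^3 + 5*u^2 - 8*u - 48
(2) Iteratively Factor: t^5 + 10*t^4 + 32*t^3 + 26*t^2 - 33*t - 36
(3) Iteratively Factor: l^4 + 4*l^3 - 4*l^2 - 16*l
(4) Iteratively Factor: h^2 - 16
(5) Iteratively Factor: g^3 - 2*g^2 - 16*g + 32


(1) = (u + 4)*(u^2 + u - 12) = (u - 3)*(u + 4)*(u + 4)
(2) = (t + 3)*(t^4 + 7*t^3 + 11*t^2 - 7*t - 12) = (t + 3)*(t + 4)*(t^3 + 3*t^2 - t - 3) = (t + 3)^2*(t + 4)*(t^2 - 1) = (t - 1)*(t + 3)^2*(t + 4)*(t + 1)
(3) = (l - 2)*(l^3 + 6*l^2 + 8*l) = (l - 2)*(l + 2)*(l^2 + 4*l) = l*(l - 2)*(l + 2)*(l + 4)
(4) = (h - 4)*(h + 4)
(5) = (g - 2)*(g^2 - 16) = (g - 2)*(g + 4)*(g - 4)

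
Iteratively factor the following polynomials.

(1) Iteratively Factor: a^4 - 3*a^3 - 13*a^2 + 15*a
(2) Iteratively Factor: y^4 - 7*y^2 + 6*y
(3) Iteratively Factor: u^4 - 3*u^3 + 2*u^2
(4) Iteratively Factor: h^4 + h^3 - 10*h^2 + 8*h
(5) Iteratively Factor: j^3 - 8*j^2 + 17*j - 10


(1) = (a)*(a^3 - 3*a^2 - 13*a + 15) = a*(a - 5)*(a^2 + 2*a - 3) = a*(a - 5)*(a + 3)*(a - 1)
(2) = (y)*(y^3 - 7*y + 6) = y*(y - 2)*(y^2 + 2*y - 3) = y*(y - 2)*(y - 1)*(y + 3)
(3) = (u)*(u^3 - 3*u^2 + 2*u) = u*(u - 1)*(u^2 - 2*u) = u^2*(u - 1)*(u - 2)
(4) = (h)*(h^3 + h^2 - 10*h + 8) = h*(h + 4)*(h^2 - 3*h + 2) = h*(h - 2)*(h + 4)*(h - 1)
(5) = (j - 5)*(j^2 - 3*j + 2) = (j - 5)*(j - 1)*(j - 2)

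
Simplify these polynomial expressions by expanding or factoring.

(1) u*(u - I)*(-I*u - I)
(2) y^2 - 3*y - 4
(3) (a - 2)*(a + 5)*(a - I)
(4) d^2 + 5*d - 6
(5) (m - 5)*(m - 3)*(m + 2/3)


(1) = -I*u^3 - u^2 - I*u^2 - u
(2) = (y - 4)*(y + 1)
(3) = a^3 + 3*a^2 - I*a^2 - 10*a - 3*I*a + 10*I
(4) = (d - 1)*(d + 6)
(5) = m^3 - 22*m^2/3 + 29*m/3 + 10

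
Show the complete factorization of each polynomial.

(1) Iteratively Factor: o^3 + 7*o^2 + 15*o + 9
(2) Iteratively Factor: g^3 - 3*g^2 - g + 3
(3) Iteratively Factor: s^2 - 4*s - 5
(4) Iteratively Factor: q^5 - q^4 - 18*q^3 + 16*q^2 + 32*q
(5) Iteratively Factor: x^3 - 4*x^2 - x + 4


(1) = (o + 3)*(o^2 + 4*o + 3) = (o + 1)*(o + 3)*(o + 3)
(2) = (g + 1)*(g^2 - 4*g + 3) = (g - 1)*(g + 1)*(g - 3)
(3) = (s + 1)*(s - 5)
(4) = (q - 4)*(q^4 + 3*q^3 - 6*q^2 - 8*q) = q*(q - 4)*(q^3 + 3*q^2 - 6*q - 8) = q*(q - 4)*(q - 2)*(q^2 + 5*q + 4) = q*(q - 4)*(q - 2)*(q + 1)*(q + 4)
(5) = (x - 4)*(x^2 - 1) = (x - 4)*(x - 1)*(x + 1)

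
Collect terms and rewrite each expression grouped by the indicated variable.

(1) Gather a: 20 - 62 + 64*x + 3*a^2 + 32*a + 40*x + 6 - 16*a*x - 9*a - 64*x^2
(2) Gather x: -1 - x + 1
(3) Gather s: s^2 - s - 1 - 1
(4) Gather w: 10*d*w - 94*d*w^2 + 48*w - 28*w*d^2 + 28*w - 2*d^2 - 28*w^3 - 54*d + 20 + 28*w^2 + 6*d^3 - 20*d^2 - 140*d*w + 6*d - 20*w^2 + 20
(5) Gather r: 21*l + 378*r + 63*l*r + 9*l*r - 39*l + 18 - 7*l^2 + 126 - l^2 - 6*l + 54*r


(1) = 3*a^2 + a*(23 - 16*x) - 64*x^2 + 104*x - 36
(2) = -x
(3) = s^2 - s - 2
(4) = 6*d^3 - 22*d^2 - 48*d - 28*w^3 + w^2*(8 - 94*d) + w*(-28*d^2 - 130*d + 76) + 40
(5) = -8*l^2 - 24*l + r*(72*l + 432) + 144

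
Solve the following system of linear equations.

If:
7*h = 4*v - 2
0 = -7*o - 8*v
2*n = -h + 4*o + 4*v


Then:
h = 4*v/7 - 2/7
n = 1/7 - 4*v/7
o = -8*v/7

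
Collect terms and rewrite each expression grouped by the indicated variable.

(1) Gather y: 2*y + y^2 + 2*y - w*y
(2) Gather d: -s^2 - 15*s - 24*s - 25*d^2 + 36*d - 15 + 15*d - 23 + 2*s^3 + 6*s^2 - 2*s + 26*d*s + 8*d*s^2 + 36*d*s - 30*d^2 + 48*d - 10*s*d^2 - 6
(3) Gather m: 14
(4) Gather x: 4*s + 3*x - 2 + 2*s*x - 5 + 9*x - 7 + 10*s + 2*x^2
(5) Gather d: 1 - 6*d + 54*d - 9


(1) = y^2 + y*(4 - w)
(2) = d^2*(-10*s - 55) + d*(8*s^2 + 62*s + 99) + 2*s^3 + 5*s^2 - 41*s - 44
(3) = 14
(4) = 14*s + 2*x^2 + x*(2*s + 12) - 14
(5) = 48*d - 8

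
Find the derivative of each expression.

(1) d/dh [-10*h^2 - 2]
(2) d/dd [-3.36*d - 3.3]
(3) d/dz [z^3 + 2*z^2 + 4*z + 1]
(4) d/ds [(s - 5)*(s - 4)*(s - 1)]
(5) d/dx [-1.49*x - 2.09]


(1) = -20*h
(2) = -3.36000000000000
(3) = 3*z^2 + 4*z + 4
(4) = 3*s^2 - 20*s + 29
(5) = -1.49000000000000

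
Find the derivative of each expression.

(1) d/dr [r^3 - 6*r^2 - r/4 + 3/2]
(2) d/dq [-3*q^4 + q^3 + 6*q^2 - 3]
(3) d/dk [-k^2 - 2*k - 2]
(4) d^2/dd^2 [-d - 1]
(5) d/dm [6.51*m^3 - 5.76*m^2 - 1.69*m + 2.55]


(1) = 3*r^2 - 12*r - 1/4
(2) = 3*q*(-4*q^2 + q + 4)
(3) = -2*k - 2
(4) = 0
(5) = 19.53*m^2 - 11.52*m - 1.69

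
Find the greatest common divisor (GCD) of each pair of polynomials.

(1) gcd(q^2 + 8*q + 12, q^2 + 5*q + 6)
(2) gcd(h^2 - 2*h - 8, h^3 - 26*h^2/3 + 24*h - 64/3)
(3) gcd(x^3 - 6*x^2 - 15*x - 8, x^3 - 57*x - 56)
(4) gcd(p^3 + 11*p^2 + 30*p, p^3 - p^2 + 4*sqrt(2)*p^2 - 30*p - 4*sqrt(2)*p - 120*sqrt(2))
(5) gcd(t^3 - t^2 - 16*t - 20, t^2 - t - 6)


(1) = gcd((q + 2)*(q + 6), (q + 2)*(q + 3)) = q + 2
(2) = h - 4
(3) = x^2 - 7*x - 8
(4) = p + 5
(5) = gcd((t - 5)*(t + 2)^2, (t - 3)*(t + 2)) = t + 2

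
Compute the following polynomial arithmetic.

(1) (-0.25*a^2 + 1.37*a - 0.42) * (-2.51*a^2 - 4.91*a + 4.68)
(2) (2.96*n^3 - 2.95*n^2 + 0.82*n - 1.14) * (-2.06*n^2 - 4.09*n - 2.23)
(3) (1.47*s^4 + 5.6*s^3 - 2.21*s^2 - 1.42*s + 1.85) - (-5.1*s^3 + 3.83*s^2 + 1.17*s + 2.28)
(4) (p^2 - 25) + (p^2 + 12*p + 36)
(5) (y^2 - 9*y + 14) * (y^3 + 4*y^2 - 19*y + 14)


(1) = 0.6275*a^4 - 2.2112*a^3 - 6.8425*a^2 + 8.4738*a - 1.9656
(2) = -6.0976*n^5 - 6.0294*n^4 + 3.7755*n^3 + 5.5731*n^2 + 2.834*n + 2.5422
(3) = 1.47*s^4 + 10.7*s^3 - 6.04*s^2 - 2.59*s - 0.43
(4) = 2*p^2 + 12*p + 11
(5) = y^5 - 5*y^4 - 41*y^3 + 241*y^2 - 392*y + 196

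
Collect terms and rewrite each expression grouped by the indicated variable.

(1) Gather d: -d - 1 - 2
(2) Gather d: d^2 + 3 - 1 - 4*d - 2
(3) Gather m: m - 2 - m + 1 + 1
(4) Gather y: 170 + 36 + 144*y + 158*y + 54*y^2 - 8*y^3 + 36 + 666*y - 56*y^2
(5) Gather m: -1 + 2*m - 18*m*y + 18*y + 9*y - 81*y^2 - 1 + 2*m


(1) = -d - 3
(2) = d^2 - 4*d
(3) = 0
(4) = -8*y^3 - 2*y^2 + 968*y + 242
(5) = m*(4 - 18*y) - 81*y^2 + 27*y - 2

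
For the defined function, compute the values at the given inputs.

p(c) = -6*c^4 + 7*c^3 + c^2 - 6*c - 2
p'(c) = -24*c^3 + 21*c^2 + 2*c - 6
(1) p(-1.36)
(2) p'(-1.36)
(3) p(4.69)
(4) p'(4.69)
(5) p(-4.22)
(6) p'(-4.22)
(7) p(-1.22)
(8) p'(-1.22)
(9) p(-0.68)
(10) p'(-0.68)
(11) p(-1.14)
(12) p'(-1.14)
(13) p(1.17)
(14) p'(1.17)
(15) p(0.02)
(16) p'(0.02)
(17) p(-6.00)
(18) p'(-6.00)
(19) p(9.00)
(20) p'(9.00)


(1) = -30.12
(2) = 90.49
(3) = -2188.98
(4) = -2010.58
(5) = -2387.77
(6) = 2163.17
(7) = -19.19
(8) = 66.40
(9) = -0.94
(10) = 9.90
(11) = -14.36
(12) = 54.57
(13) = -7.68
(14) = -13.35
(15) = -2.12
(16) = -5.95
(17) = -9218.00
(18) = 5922.00
(19) = -34238.00
(20) = -15783.00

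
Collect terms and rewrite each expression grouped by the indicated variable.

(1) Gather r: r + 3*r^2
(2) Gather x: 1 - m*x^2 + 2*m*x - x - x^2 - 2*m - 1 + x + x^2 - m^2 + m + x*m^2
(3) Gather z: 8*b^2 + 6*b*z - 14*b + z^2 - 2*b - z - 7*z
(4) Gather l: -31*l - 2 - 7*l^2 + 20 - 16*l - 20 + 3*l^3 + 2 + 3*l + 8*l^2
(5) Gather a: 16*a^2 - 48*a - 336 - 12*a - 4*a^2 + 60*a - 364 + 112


(1) = 3*r^2 + r
(2) = -m^2 - m*x^2 - m + x*(m^2 + 2*m)
(3) = 8*b^2 - 16*b + z^2 + z*(6*b - 8)
(4) = 3*l^3 + l^2 - 44*l
(5) = 12*a^2 - 588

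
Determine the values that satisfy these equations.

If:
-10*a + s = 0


Then:
a = s/10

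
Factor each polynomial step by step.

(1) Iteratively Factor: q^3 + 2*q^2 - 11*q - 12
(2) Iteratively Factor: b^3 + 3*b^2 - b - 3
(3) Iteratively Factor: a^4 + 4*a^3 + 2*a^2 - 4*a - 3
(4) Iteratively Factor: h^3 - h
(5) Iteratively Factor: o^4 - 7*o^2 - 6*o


(1) = (q - 3)*(q^2 + 5*q + 4) = (q - 3)*(q + 4)*(q + 1)
(2) = (b + 3)*(b^2 - 1) = (b - 1)*(b + 3)*(b + 1)
(3) = (a + 1)*(a^3 + 3*a^2 - a - 3) = (a + 1)*(a + 3)*(a^2 - 1) = (a + 1)^2*(a + 3)*(a - 1)
(4) = (h)*(h^2 - 1) = h*(h - 1)*(h + 1)
(5) = (o)*(o^3 - 7*o - 6) = o*(o + 2)*(o^2 - 2*o - 3) = o*(o - 3)*(o + 2)*(o + 1)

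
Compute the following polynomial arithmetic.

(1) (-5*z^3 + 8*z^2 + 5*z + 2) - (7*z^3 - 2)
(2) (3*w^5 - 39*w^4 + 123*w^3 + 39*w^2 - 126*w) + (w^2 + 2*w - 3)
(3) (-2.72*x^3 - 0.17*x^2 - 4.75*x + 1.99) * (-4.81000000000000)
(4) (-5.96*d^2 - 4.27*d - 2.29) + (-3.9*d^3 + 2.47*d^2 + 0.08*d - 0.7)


(1) = -12*z^3 + 8*z^2 + 5*z + 4
(2) = 3*w^5 - 39*w^4 + 123*w^3 + 40*w^2 - 124*w - 3
(3) = 13.0832*x^3 + 0.8177*x^2 + 22.8475*x - 9.5719
(4) = -3.9*d^3 - 3.49*d^2 - 4.19*d - 2.99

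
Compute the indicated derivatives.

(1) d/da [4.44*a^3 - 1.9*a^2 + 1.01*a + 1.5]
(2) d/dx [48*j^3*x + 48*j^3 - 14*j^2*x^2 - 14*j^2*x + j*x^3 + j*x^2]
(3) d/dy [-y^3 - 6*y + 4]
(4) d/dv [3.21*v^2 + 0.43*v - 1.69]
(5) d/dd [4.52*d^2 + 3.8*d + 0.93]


(1) = 13.32*a^2 - 3.8*a + 1.01
(2) = j*(48*j^2 - 28*j*x - 14*j + 3*x^2 + 2*x)
(3) = -3*y^2 - 6
(4) = 6.42*v + 0.43
(5) = 9.04*d + 3.8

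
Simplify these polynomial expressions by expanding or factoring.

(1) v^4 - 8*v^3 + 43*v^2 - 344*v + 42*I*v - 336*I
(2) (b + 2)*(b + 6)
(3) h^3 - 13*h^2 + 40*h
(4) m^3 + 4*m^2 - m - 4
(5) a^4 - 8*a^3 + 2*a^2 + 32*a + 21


(1) = (v - 8)*(v - 7*I)*(v + I)*(v + 6*I)
(2) = b^2 + 8*b + 12
(3) = h*(h - 8)*(h - 5)
(4) = (m - 1)*(m + 1)*(m + 4)
(5) = (a - 7)*(a - 3)*(a + 1)^2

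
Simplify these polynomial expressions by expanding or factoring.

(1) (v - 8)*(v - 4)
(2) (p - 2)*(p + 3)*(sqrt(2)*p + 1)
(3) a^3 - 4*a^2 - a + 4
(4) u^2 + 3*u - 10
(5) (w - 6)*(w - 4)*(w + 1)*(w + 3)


(1) = v^2 - 12*v + 32
(2) = sqrt(2)*p^3 + p^2 + sqrt(2)*p^2 - 6*sqrt(2)*p + p - 6
(3) = (a - 4)*(a - 1)*(a + 1)
(4) = (u - 2)*(u + 5)
(5) = w^4 - 6*w^3 - 13*w^2 + 66*w + 72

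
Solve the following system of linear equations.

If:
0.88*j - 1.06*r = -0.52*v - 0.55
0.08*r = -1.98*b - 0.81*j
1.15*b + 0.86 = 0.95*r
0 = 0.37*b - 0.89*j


Then:
b = -0.03
j = -0.01
r = 0.87
v = 0.73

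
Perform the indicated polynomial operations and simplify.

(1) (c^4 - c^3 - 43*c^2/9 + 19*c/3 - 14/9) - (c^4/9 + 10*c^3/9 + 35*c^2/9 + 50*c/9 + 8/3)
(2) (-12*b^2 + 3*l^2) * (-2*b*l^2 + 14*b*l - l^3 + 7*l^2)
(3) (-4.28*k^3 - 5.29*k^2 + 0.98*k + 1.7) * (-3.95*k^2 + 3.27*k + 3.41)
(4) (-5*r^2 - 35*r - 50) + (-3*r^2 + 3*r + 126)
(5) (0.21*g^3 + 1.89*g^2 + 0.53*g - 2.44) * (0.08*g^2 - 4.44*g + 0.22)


(1) = 8*c^4/9 - 19*c^3/9 - 26*c^2/3 + 7*c/9 - 38/9
(2) = 24*b^3*l^2 - 168*b^3*l + 12*b^2*l^3 - 84*b^2*l^2 - 6*b*l^4 + 42*b*l^3 - 3*l^5 + 21*l^4
(3) = 16.906*k^5 + 6.8999*k^4 - 35.7641*k^3 - 21.5493*k^2 + 8.9008*k + 5.797
(4) = -8*r^2 - 32*r + 76
(5) = 0.0168*g^5 - 0.7812*g^4 - 8.303*g^3 - 2.1326*g^2 + 10.9502*g - 0.5368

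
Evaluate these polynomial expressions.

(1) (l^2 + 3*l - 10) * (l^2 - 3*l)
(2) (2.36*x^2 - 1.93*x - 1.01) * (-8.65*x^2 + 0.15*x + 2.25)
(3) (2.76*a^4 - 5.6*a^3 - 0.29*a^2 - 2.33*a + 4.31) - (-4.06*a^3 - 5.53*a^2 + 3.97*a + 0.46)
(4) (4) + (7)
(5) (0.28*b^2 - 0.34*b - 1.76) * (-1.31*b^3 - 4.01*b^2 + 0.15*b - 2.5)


(1) = l^4 - 19*l^2 + 30*l
(2) = -20.414*x^4 + 17.0485*x^3 + 13.757*x^2 - 4.494*x - 2.2725
(3) = 2.76*a^4 - 1.54*a^3 + 5.24*a^2 - 6.3*a + 3.85
(4) = 11
(5) = -0.3668*b^5 - 0.6774*b^4 + 3.711*b^3 + 6.3066*b^2 + 0.586*b + 4.4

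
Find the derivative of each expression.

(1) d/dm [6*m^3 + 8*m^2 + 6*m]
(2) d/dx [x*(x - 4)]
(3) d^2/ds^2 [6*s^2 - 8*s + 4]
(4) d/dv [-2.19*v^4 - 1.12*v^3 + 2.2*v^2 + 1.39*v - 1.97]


(1) = 18*m^2 + 16*m + 6
(2) = 2*x - 4
(3) = 12
(4) = -8.76*v^3 - 3.36*v^2 + 4.4*v + 1.39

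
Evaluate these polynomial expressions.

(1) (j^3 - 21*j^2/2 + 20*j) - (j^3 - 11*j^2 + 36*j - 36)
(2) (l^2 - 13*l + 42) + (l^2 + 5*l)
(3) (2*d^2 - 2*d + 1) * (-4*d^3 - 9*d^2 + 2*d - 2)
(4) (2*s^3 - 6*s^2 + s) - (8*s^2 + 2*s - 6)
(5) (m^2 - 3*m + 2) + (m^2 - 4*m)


(1) = j^2/2 - 16*j + 36
(2) = 2*l^2 - 8*l + 42
(3) = -8*d^5 - 10*d^4 + 18*d^3 - 17*d^2 + 6*d - 2
(4) = 2*s^3 - 14*s^2 - s + 6
(5) = 2*m^2 - 7*m + 2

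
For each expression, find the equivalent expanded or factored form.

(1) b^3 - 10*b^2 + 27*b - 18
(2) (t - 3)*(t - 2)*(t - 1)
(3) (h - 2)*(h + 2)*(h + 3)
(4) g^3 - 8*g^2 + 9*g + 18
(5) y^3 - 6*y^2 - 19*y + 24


(1) = (b - 6)*(b - 3)*(b - 1)
(2) = t^3 - 6*t^2 + 11*t - 6
(3) = h^3 + 3*h^2 - 4*h - 12
(4) = (g - 6)*(g - 3)*(g + 1)
(5) = (y - 8)*(y - 1)*(y + 3)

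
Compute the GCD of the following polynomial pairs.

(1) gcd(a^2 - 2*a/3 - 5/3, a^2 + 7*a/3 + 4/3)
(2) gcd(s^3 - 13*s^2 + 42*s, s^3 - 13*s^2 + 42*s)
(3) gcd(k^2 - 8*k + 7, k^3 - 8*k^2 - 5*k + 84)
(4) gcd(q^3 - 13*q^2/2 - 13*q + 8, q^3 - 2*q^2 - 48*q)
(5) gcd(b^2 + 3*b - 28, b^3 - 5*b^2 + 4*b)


(1) = gcd((a - 5/3)*(a + 1), (a + 1)*(a + 4/3)) = a + 1
(2) = s^3 - 13*s^2 + 42*s
(3) = k - 7
(4) = q - 8
(5) = b - 4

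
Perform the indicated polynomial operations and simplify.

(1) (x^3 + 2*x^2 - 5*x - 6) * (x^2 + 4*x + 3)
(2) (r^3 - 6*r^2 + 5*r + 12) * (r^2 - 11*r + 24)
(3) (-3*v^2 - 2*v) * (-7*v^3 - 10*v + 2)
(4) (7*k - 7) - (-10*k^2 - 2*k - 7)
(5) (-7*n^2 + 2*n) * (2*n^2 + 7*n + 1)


(1) = x^5 + 6*x^4 + 6*x^3 - 20*x^2 - 39*x - 18
(2) = r^5 - 17*r^4 + 95*r^3 - 187*r^2 - 12*r + 288
(3) = 21*v^5 + 14*v^4 + 30*v^3 + 14*v^2 - 4*v
(4) = 10*k^2 + 9*k
(5) = -14*n^4 - 45*n^3 + 7*n^2 + 2*n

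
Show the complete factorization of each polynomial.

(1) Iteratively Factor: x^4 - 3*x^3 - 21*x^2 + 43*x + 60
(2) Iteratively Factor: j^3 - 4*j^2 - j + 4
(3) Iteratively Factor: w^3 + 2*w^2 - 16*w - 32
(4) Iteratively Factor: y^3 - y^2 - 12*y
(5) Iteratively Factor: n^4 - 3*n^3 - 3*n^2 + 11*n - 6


(1) = (x - 5)*(x^3 + 2*x^2 - 11*x - 12) = (x - 5)*(x + 4)*(x^2 - 2*x - 3) = (x - 5)*(x - 3)*(x + 4)*(x + 1)
(2) = (j - 1)*(j^2 - 3*j - 4) = (j - 1)*(j + 1)*(j - 4)
(3) = (w - 4)*(w^2 + 6*w + 8) = (w - 4)*(w + 2)*(w + 4)
(4) = (y)*(y^2 - y - 12) = y*(y - 4)*(y + 3)
(5) = (n - 1)*(n^3 - 2*n^2 - 5*n + 6) = (n - 1)^2*(n^2 - n - 6) = (n - 1)^2*(n + 2)*(n - 3)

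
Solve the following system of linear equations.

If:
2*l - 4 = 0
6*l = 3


Then:
No Solution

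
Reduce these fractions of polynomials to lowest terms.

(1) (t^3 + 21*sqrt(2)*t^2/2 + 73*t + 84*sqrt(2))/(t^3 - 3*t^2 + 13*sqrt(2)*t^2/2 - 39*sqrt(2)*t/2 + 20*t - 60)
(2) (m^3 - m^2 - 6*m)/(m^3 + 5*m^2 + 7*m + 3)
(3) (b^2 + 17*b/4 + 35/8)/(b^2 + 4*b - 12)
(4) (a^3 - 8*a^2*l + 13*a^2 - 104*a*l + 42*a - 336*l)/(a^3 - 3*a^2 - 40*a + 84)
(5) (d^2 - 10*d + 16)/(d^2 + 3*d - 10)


(1) = (4*t^2 + 26*sqrt(2)*t + 84)/(4*t^2 + t*(-12 + 10*sqrt(2)) - 30*sqrt(2))
(2) = (m^3 - m^2 - 6*m)/(m^3 + 5*m^2 + 7*m + 3)
(3) = (8*b^2 + 34*b + 35)/(8*b^2 + 32*b - 96)
(4) = (a^2 - 8*a*l + 7*a - 56*l)/(a^2 - 9*a + 14)
(5) = (d - 8)/(d + 5)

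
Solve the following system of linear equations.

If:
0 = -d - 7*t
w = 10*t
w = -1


Then:
d = 7/10
t = -1/10
w = -1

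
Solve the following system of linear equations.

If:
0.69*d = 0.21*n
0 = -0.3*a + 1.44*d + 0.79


Then:
a = 1.46086956521739*n + 2.63333333333333
d = 0.304347826086957*n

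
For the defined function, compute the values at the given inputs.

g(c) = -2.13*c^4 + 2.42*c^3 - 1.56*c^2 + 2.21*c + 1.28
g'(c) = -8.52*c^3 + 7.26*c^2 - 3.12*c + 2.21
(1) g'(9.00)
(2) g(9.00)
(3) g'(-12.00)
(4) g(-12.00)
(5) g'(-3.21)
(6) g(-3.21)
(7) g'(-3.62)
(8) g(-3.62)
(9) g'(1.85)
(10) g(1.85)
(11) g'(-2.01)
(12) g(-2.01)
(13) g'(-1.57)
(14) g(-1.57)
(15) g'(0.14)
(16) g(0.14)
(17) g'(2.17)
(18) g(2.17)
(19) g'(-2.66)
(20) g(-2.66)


(1) = -5648.89
(2) = -12315.94
(3) = 15807.65
(4) = -48599.32
(5) = 368.84
(6) = -328.08
(7) = 512.81
(8) = -507.74
(9) = -32.66
(10) = -9.60
(11) = 107.00
(12) = -63.88
(13) = 57.98
(14) = -28.34
(15) = 1.89
(16) = 1.56
(17) = -57.43
(18) = -23.77
(19) = 222.23
(20) = -167.82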